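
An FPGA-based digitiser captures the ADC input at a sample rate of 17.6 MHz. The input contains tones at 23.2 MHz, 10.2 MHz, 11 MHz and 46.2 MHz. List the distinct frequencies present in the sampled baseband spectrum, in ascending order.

fs/2 = 8.8 MHz.
23.2 MHz mod fs = 5.6 MHz.
5.6 MHz ≤ fs/2 = 8.8 MHz, appears at 5.6 MHz.
10.2 MHz > fs/2 = 8.8 MHz, folds to fs − 10.2 MHz = 7.4 MHz.
11 MHz > fs/2 = 8.8 MHz, folds to fs − 11 MHz = 6.6 MHz.
46.2 MHz mod fs = 11 MHz.
11 MHz > fs/2 = 8.8 MHz, folds to fs − 11 MHz = 6.6 MHz.
Distinct values: {5.6 MHz, 6.6 MHz, 7.4 MHz}.

5.6 MHz, 6.6 MHz, 7.4 MHz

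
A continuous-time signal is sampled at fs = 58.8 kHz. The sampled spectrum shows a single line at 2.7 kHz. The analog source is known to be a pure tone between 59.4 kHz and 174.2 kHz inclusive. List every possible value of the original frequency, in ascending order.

Frequencies that alias to 2.7 kHz are k·fs ± 2.7 kHz for integer k ≥ 0.
k=0: 2.7 kHz.
k=1: 56.1 kHz, 61.5 kHz.
k=2: 114.9 kHz, 120.3 kHz.
k=3: 173.7 kHz, 179.1 kHz.
k=4: 232.5 kHz, 237.9 kHz.
Within [59.4 kHz, 174.2 kHz]: 61.5 kHz, 114.9 kHz, 120.3 kHz, 173.7 kHz.

61.5 kHz, 114.9 kHz, 120.3 kHz, 173.7 kHz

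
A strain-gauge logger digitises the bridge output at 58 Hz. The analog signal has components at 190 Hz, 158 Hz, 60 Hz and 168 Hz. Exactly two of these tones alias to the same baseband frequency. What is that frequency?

16 Hz

fs/2 = 29 Hz.
190 Hz mod fs = 16 Hz.
16 Hz ≤ fs/2 = 29 Hz, appears at 16 Hz.
158 Hz mod fs = 42 Hz.
42 Hz > fs/2 = 29 Hz, folds to fs − 42 Hz = 16 Hz.
60 Hz mod fs = 2 Hz.
2 Hz ≤ fs/2 = 29 Hz, appears at 2 Hz.
168 Hz mod fs = 52 Hz.
52 Hz > fs/2 = 29 Hz, folds to fs − 52 Hz = 6 Hz.
158 Hz and 190 Hz both map to 16 Hz.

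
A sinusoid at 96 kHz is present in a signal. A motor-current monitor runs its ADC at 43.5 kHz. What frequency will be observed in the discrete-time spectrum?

9 kHz

96 kHz mod fs = 9 kHz.
9 kHz ≤ fs/2 = 21.75 kHz, appears at 9 kHz.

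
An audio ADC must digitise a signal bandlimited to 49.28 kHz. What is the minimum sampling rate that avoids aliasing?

98.56 kHz

Nyquist rate = 2 × 49.28 kHz = 98.56 kHz.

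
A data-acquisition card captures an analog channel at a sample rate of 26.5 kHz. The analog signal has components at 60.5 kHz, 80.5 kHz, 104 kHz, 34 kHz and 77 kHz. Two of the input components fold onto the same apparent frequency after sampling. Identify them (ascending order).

fs/2 = 13.25 kHz.
60.5 kHz mod fs = 7.5 kHz.
7.5 kHz ≤ fs/2 = 13.25 kHz, appears at 7.5 kHz.
80.5 kHz mod fs = 1 kHz.
1 kHz ≤ fs/2 = 13.25 kHz, appears at 1 kHz.
104 kHz mod fs = 24.5 kHz.
24.5 kHz > fs/2 = 13.25 kHz, folds to fs − 24.5 kHz = 2 kHz.
34 kHz mod fs = 7.5 kHz.
7.5 kHz ≤ fs/2 = 13.25 kHz, appears at 7.5 kHz.
77 kHz mod fs = 24 kHz.
24 kHz > fs/2 = 13.25 kHz, folds to fs − 24 kHz = 2.5 kHz.
34 kHz and 60.5 kHz both map to 7.5 kHz.

34 kHz, 60.5 kHz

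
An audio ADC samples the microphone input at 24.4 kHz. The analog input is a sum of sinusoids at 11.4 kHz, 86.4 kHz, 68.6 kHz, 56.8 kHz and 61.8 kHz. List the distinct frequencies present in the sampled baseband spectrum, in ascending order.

fs/2 = 12.2 kHz.
11.4 kHz ≤ fs/2 = 12.2 kHz, passes unchanged.
86.4 kHz mod fs = 13.2 kHz.
13.2 kHz > fs/2 = 12.2 kHz, folds to fs − 13.2 kHz = 11.2 kHz.
68.6 kHz mod fs = 19.8 kHz.
19.8 kHz > fs/2 = 12.2 kHz, folds to fs − 19.8 kHz = 4.6 kHz.
56.8 kHz mod fs = 8 kHz.
8 kHz ≤ fs/2 = 12.2 kHz, appears at 8 kHz.
61.8 kHz mod fs = 13 kHz.
13 kHz > fs/2 = 12.2 kHz, folds to fs − 13 kHz = 11.4 kHz.
Distinct values: {4.6 kHz, 8 kHz, 11.2 kHz, 11.4 kHz}.

4.6 kHz, 8 kHz, 11.2 kHz, 11.4 kHz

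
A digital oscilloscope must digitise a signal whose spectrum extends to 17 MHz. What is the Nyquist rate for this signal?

Nyquist rate = 2 × 17 MHz = 34 MHz.

34 MHz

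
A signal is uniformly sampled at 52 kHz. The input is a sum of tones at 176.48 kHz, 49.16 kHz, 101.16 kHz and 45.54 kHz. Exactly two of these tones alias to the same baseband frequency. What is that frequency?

2.84 kHz

fs/2 = 26 kHz.
176.48 kHz mod fs = 20.48 kHz.
20.48 kHz ≤ fs/2 = 26 kHz, appears at 20.48 kHz.
49.16 kHz > fs/2 = 26 kHz, folds to fs − 49.16 kHz = 2.84 kHz.
101.16 kHz mod fs = 49.16 kHz.
49.16 kHz > fs/2 = 26 kHz, folds to fs − 49.16 kHz = 2.84 kHz.
45.54 kHz > fs/2 = 26 kHz, folds to fs − 45.54 kHz = 6.46 kHz.
49.16 kHz and 101.16 kHz both map to 2.84 kHz.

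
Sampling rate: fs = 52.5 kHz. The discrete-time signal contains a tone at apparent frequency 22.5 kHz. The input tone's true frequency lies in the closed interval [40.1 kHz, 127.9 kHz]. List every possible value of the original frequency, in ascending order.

Frequencies that alias to 22.5 kHz are k·fs ± 22.5 kHz for integer k ≥ 0.
k=0: 22.5 kHz.
k=1: 30 kHz, 75 kHz.
k=2: 82.5 kHz, 127.5 kHz.
k=3: 135 kHz, 180 kHz.
Within [40.1 kHz, 127.9 kHz]: 75 kHz, 82.5 kHz, 127.5 kHz.

75 kHz, 82.5 kHz, 127.5 kHz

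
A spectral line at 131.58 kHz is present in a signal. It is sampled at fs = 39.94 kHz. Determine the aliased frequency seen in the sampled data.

131.58 kHz mod fs = 11.76 kHz.
11.76 kHz ≤ fs/2 = 19.97 kHz, appears at 11.76 kHz.

11.76 kHz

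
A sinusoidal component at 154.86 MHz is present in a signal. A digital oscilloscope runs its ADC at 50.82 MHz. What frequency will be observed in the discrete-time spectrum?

154.86 MHz mod fs = 2.4 MHz.
2.4 MHz ≤ fs/2 = 25.41 MHz, appears at 2.4 MHz.

2.4 MHz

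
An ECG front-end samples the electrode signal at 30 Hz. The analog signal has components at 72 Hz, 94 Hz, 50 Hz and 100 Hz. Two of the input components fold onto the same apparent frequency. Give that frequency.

10 Hz

fs/2 = 15 Hz.
72 Hz mod fs = 12 Hz.
12 Hz ≤ fs/2 = 15 Hz, appears at 12 Hz.
94 Hz mod fs = 4 Hz.
4 Hz ≤ fs/2 = 15 Hz, appears at 4 Hz.
50 Hz mod fs = 20 Hz.
20 Hz > fs/2 = 15 Hz, folds to fs − 20 Hz = 10 Hz.
100 Hz mod fs = 10 Hz.
10 Hz ≤ fs/2 = 15 Hz, appears at 10 Hz.
50 Hz and 100 Hz both map to 10 Hz.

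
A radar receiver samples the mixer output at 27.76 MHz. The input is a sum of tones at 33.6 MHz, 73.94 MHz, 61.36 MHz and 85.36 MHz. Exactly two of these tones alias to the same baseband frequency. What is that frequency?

fs/2 = 13.88 MHz.
33.6 MHz mod fs = 5.84 MHz.
5.84 MHz ≤ fs/2 = 13.88 MHz, appears at 5.84 MHz.
73.94 MHz mod fs = 18.42 MHz.
18.42 MHz > fs/2 = 13.88 MHz, folds to fs − 18.42 MHz = 9.34 MHz.
61.36 MHz mod fs = 5.84 MHz.
5.84 MHz ≤ fs/2 = 13.88 MHz, appears at 5.84 MHz.
85.36 MHz mod fs = 2.08 MHz.
2.08 MHz ≤ fs/2 = 13.88 MHz, appears at 2.08 MHz.
33.6 MHz and 61.36 MHz both map to 5.84 MHz.

5.84 MHz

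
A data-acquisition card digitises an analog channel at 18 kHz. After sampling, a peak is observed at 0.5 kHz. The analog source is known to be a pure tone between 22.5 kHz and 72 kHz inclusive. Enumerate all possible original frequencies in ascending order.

Frequencies that alias to 0.5 kHz are k·fs ± 0.5 kHz for integer k ≥ 0.
k=0: 0.5 kHz.
k=1: 17.5 kHz, 18.5 kHz.
k=2: 35.5 kHz, 36.5 kHz.
k=3: 53.5 kHz, 54.5 kHz.
k=4: 71.5 kHz, 72.5 kHz.
k=5: 89.5 kHz, 90.5 kHz.
Within [22.5 kHz, 72 kHz]: 35.5 kHz, 36.5 kHz, 53.5 kHz, 54.5 kHz, 71.5 kHz.

35.5 kHz, 36.5 kHz, 53.5 kHz, 54.5 kHz, 71.5 kHz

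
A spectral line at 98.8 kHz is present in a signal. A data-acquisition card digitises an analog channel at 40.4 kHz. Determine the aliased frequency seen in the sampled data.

18 kHz

98.8 kHz mod fs = 18 kHz.
18 kHz ≤ fs/2 = 20.2 kHz, appears at 18 kHz.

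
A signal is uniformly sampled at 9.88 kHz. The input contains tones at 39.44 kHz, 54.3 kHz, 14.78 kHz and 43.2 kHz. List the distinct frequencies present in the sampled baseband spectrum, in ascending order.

0.08 kHz, 3.68 kHz, 4.9 kHz

fs/2 = 4.94 kHz.
39.44 kHz mod fs = 9.8 kHz.
9.8 kHz > fs/2 = 4.94 kHz, folds to fs − 9.8 kHz = 0.08 kHz.
54.3 kHz mod fs = 4.9 kHz.
4.9 kHz ≤ fs/2 = 4.94 kHz, appears at 4.9 kHz.
14.78 kHz mod fs = 4.9 kHz.
4.9 kHz ≤ fs/2 = 4.94 kHz, appears at 4.9 kHz.
43.2 kHz mod fs = 3.68 kHz.
3.68 kHz ≤ fs/2 = 4.94 kHz, appears at 3.68 kHz.
Distinct values: {0.08 kHz, 3.68 kHz, 4.9 kHz}.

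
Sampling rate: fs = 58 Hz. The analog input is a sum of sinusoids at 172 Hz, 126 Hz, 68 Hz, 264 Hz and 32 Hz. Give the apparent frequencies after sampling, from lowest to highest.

fs/2 = 29 Hz.
172 Hz mod fs = 56 Hz.
56 Hz > fs/2 = 29 Hz, folds to fs − 56 Hz = 2 Hz.
126 Hz mod fs = 10 Hz.
10 Hz ≤ fs/2 = 29 Hz, appears at 10 Hz.
68 Hz mod fs = 10 Hz.
10 Hz ≤ fs/2 = 29 Hz, appears at 10 Hz.
264 Hz mod fs = 32 Hz.
32 Hz > fs/2 = 29 Hz, folds to fs − 32 Hz = 26 Hz.
32 Hz > fs/2 = 29 Hz, folds to fs − 32 Hz = 26 Hz.
Distinct values: {2 Hz, 10 Hz, 26 Hz}.

2 Hz, 10 Hz, 26 Hz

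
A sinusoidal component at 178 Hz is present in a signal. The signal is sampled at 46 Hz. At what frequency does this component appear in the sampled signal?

6 Hz

178 Hz mod fs = 40 Hz.
40 Hz > fs/2 = 23 Hz, folds to fs − 40 Hz = 6 Hz.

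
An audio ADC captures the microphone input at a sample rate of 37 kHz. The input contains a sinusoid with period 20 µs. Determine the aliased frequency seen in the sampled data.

13 kHz

T = 20 µs → f = 1/T = 50 kHz.
50 kHz mod fs = 13 kHz.
13 kHz ≤ fs/2 = 18.5 kHz, appears at 13 kHz.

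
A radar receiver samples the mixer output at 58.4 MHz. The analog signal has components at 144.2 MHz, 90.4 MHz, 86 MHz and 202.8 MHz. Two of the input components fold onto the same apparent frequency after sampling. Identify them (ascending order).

fs/2 = 29.2 MHz.
144.2 MHz mod fs = 27.4 MHz.
27.4 MHz ≤ fs/2 = 29.2 MHz, appears at 27.4 MHz.
90.4 MHz mod fs = 32 MHz.
32 MHz > fs/2 = 29.2 MHz, folds to fs − 32 MHz = 26.4 MHz.
86 MHz mod fs = 27.6 MHz.
27.6 MHz ≤ fs/2 = 29.2 MHz, appears at 27.6 MHz.
202.8 MHz mod fs = 27.6 MHz.
27.6 MHz ≤ fs/2 = 29.2 MHz, appears at 27.6 MHz.
86 MHz and 202.8 MHz both map to 27.6 MHz.

86 MHz, 202.8 MHz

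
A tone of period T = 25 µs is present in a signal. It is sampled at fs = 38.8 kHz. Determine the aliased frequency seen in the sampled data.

T = 25 µs → f = 1/T = 40 kHz.
40 kHz mod fs = 1.2 kHz.
1.2 kHz ≤ fs/2 = 19.4 kHz, appears at 1.2 kHz.

1.2 kHz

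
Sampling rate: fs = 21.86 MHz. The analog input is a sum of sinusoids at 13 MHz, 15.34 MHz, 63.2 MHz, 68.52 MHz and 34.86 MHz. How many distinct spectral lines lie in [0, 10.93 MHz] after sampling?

4

fs/2 = 10.93 MHz.
13 MHz > fs/2 = 10.93 MHz, folds to fs − 13 MHz = 8.86 MHz.
15.34 MHz > fs/2 = 10.93 MHz, folds to fs − 15.34 MHz = 6.52 MHz.
63.2 MHz mod fs = 19.48 MHz.
19.48 MHz > fs/2 = 10.93 MHz, folds to fs − 19.48 MHz = 2.38 MHz.
68.52 MHz mod fs = 2.94 MHz.
2.94 MHz ≤ fs/2 = 10.93 MHz, appears at 2.94 MHz.
34.86 MHz mod fs = 13 MHz.
13 MHz > fs/2 = 10.93 MHz, folds to fs − 13 MHz = 8.86 MHz.
Distinct values: {2.38 MHz, 2.94 MHz, 6.52 MHz, 8.86 MHz} → 4.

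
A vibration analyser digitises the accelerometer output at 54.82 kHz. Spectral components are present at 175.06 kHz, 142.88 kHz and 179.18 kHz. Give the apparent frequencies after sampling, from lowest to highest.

fs/2 = 27.41 kHz.
175.06 kHz mod fs = 10.6 kHz.
10.6 kHz ≤ fs/2 = 27.41 kHz, appears at 10.6 kHz.
142.88 kHz mod fs = 33.24 kHz.
33.24 kHz > fs/2 = 27.41 kHz, folds to fs − 33.24 kHz = 21.58 kHz.
179.18 kHz mod fs = 14.72 kHz.
14.72 kHz ≤ fs/2 = 27.41 kHz, appears at 14.72 kHz.
Distinct values: {10.6 kHz, 14.72 kHz, 21.58 kHz}.

10.6 kHz, 14.72 kHz, 21.58 kHz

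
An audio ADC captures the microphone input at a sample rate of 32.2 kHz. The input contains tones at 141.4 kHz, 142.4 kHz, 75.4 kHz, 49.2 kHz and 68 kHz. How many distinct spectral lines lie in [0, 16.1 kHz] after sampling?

fs/2 = 16.1 kHz.
141.4 kHz mod fs = 12.6 kHz.
12.6 kHz ≤ fs/2 = 16.1 kHz, appears at 12.6 kHz.
142.4 kHz mod fs = 13.6 kHz.
13.6 kHz ≤ fs/2 = 16.1 kHz, appears at 13.6 kHz.
75.4 kHz mod fs = 11 kHz.
11 kHz ≤ fs/2 = 16.1 kHz, appears at 11 kHz.
49.2 kHz mod fs = 17 kHz.
17 kHz > fs/2 = 16.1 kHz, folds to fs − 17 kHz = 15.2 kHz.
68 kHz mod fs = 3.6 kHz.
3.6 kHz ≤ fs/2 = 16.1 kHz, appears at 3.6 kHz.
Distinct values: {3.6 kHz, 11 kHz, 12.6 kHz, 13.6 kHz, 15.2 kHz} → 5.

5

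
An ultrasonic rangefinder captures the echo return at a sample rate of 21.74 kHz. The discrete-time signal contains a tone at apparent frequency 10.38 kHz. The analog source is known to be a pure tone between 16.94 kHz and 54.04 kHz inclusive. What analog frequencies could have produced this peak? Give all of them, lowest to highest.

Frequencies that alias to 10.38 kHz are k·fs ± 10.38 kHz for integer k ≥ 0.
k=0: 10.38 kHz.
k=1: 11.36 kHz, 32.12 kHz.
k=2: 33.1 kHz, 53.86 kHz.
k=3: 54.84 kHz, 75.6 kHz.
Within [16.94 kHz, 54.04 kHz]: 32.12 kHz, 33.1 kHz, 53.86 kHz.

32.12 kHz, 33.1 kHz, 53.86 kHz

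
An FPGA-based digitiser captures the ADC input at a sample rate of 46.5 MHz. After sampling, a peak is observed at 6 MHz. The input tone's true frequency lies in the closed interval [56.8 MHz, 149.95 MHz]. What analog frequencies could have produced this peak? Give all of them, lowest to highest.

87 MHz, 99 MHz, 133.5 MHz, 145.5 MHz

Frequencies that alias to 6 MHz are k·fs ± 6 MHz for integer k ≥ 0.
k=0: 6 MHz.
k=1: 40.5 MHz, 52.5 MHz.
k=2: 87 MHz, 99 MHz.
k=3: 133.5 MHz, 145.5 MHz.
k=4: 180 MHz, 192 MHz.
Within [56.8 MHz, 149.95 MHz]: 87 MHz, 99 MHz, 133.5 MHz, 145.5 MHz.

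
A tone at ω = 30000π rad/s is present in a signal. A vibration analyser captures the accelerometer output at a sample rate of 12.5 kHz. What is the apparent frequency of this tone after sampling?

ω = 30000π rad/s → f = ω/(2π) = 15000 Hz = 15 kHz.
15 kHz mod fs = 2.5 kHz.
2.5 kHz ≤ fs/2 = 6.25 kHz, appears at 2.5 kHz.

2.5 kHz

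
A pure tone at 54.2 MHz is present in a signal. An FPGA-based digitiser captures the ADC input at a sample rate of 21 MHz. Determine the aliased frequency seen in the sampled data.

54.2 MHz mod fs = 12.2 MHz.
12.2 MHz > fs/2 = 10.5 MHz, folds to fs − 12.2 MHz = 8.8 MHz.

8.8 MHz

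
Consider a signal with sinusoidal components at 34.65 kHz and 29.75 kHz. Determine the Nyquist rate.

Highest-frequency component: 34.65 kHz.
Nyquist rate = 2 × 34.65 kHz = 69.3 kHz.

69.3 kHz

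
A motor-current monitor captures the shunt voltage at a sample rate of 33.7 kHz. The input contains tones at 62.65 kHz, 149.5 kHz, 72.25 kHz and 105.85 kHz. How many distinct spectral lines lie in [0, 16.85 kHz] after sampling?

fs/2 = 16.85 kHz.
62.65 kHz mod fs = 28.95 kHz.
28.95 kHz > fs/2 = 16.85 kHz, folds to fs − 28.95 kHz = 4.75 kHz.
149.5 kHz mod fs = 14.7 kHz.
14.7 kHz ≤ fs/2 = 16.85 kHz, appears at 14.7 kHz.
72.25 kHz mod fs = 4.85 kHz.
4.85 kHz ≤ fs/2 = 16.85 kHz, appears at 4.85 kHz.
105.85 kHz mod fs = 4.75 kHz.
4.75 kHz ≤ fs/2 = 16.85 kHz, appears at 4.75 kHz.
Distinct values: {4.75 kHz, 4.85 kHz, 14.7 kHz} → 3.

3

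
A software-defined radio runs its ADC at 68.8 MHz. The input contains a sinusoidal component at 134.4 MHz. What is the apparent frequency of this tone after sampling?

3.2 MHz

134.4 MHz mod fs = 65.6 MHz.
65.6 MHz > fs/2 = 34.4 MHz, folds to fs − 65.6 MHz = 3.2 MHz.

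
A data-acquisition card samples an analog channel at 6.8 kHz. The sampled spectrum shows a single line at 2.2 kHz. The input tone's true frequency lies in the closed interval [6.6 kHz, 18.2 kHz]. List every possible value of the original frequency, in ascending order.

Frequencies that alias to 2.2 kHz are k·fs ± 2.2 kHz for integer k ≥ 0.
k=0: 2.2 kHz.
k=1: 4.6 kHz, 9 kHz.
k=2: 11.4 kHz, 15.8 kHz.
k=3: 18.2 kHz, 22.6 kHz.
k=4: 25 kHz, 29.4 kHz.
Within [6.6 kHz, 18.2 kHz]: 9 kHz, 11.4 kHz, 15.8 kHz, 18.2 kHz.

9 kHz, 11.4 kHz, 15.8 kHz, 18.2 kHz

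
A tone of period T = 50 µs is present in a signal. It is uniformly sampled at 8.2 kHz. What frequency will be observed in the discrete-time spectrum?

3.6 kHz

T = 50 µs → f = 1/T = 20 kHz.
20 kHz mod fs = 3.6 kHz.
3.6 kHz ≤ fs/2 = 4.1 kHz, appears at 3.6 kHz.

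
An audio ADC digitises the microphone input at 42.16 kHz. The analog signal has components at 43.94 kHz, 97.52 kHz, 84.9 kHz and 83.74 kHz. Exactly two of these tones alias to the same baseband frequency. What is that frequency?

0.58 kHz

fs/2 = 21.08 kHz.
43.94 kHz mod fs = 1.78 kHz.
1.78 kHz ≤ fs/2 = 21.08 kHz, appears at 1.78 kHz.
97.52 kHz mod fs = 13.2 kHz.
13.2 kHz ≤ fs/2 = 21.08 kHz, appears at 13.2 kHz.
84.9 kHz mod fs = 0.58 kHz.
0.58 kHz ≤ fs/2 = 21.08 kHz, appears at 0.58 kHz.
83.74 kHz mod fs = 41.58 kHz.
41.58 kHz > fs/2 = 21.08 kHz, folds to fs − 41.58 kHz = 0.58 kHz.
83.74 kHz and 84.9 kHz both map to 0.58 kHz.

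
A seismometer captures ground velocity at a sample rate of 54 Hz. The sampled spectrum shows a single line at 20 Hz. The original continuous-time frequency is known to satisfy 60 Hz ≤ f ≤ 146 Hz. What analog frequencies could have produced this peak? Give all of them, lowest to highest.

74 Hz, 88 Hz, 128 Hz, 142 Hz

Frequencies that alias to 20 Hz are k·fs ± 20 Hz for integer k ≥ 0.
k=0: 20 Hz.
k=1: 34 Hz, 74 Hz.
k=2: 88 Hz, 128 Hz.
k=3: 142 Hz, 182 Hz.
k=4: 196 Hz, 236 Hz.
Within [60 Hz, 146 Hz]: 74 Hz, 88 Hz, 128 Hz, 142 Hz.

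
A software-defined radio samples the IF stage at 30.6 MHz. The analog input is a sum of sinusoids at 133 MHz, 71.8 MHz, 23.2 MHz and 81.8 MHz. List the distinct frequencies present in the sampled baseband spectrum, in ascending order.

7.4 MHz, 10 MHz, 10.6 MHz

fs/2 = 15.3 MHz.
133 MHz mod fs = 10.6 MHz.
10.6 MHz ≤ fs/2 = 15.3 MHz, appears at 10.6 MHz.
71.8 MHz mod fs = 10.6 MHz.
10.6 MHz ≤ fs/2 = 15.3 MHz, appears at 10.6 MHz.
23.2 MHz > fs/2 = 15.3 MHz, folds to fs − 23.2 MHz = 7.4 MHz.
81.8 MHz mod fs = 20.6 MHz.
20.6 MHz > fs/2 = 15.3 MHz, folds to fs − 20.6 MHz = 10 MHz.
Distinct values: {7.4 MHz, 10 MHz, 10.6 MHz}.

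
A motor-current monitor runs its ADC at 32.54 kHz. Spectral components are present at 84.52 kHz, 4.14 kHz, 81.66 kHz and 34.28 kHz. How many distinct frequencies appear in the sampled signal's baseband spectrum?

4

fs/2 = 16.27 kHz.
84.52 kHz mod fs = 19.44 kHz.
19.44 kHz > fs/2 = 16.27 kHz, folds to fs − 19.44 kHz = 13.1 kHz.
4.14 kHz ≤ fs/2 = 16.27 kHz, passes unchanged.
81.66 kHz mod fs = 16.58 kHz.
16.58 kHz > fs/2 = 16.27 kHz, folds to fs − 16.58 kHz = 15.96 kHz.
34.28 kHz mod fs = 1.74 kHz.
1.74 kHz ≤ fs/2 = 16.27 kHz, appears at 1.74 kHz.
Distinct values: {1.74 kHz, 4.14 kHz, 13.1 kHz, 15.96 kHz} → 4.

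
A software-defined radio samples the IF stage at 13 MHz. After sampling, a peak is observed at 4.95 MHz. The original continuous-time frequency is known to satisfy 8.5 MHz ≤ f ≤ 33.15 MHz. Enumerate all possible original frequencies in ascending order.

17.95 MHz, 21.05 MHz, 30.95 MHz

Frequencies that alias to 4.95 MHz are k·fs ± 4.95 MHz for integer k ≥ 0.
k=0: 4.95 MHz.
k=1: 8.05 MHz, 17.95 MHz.
k=2: 21.05 MHz, 30.95 MHz.
k=3: 34.05 MHz, 43.95 MHz.
Within [8.5 MHz, 33.15 MHz]: 17.95 MHz, 21.05 MHz, 30.95 MHz.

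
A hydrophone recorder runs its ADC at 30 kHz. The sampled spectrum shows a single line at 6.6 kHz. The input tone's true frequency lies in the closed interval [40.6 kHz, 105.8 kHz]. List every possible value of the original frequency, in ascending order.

53.4 kHz, 66.6 kHz, 83.4 kHz, 96.6 kHz

Frequencies that alias to 6.6 kHz are k·fs ± 6.6 kHz for integer k ≥ 0.
k=0: 6.6 kHz.
k=1: 23.4 kHz, 36.6 kHz.
k=2: 53.4 kHz, 66.6 kHz.
k=3: 83.4 kHz, 96.6 kHz.
k=4: 113.4 kHz, 126.6 kHz.
Within [40.6 kHz, 105.8 kHz]: 53.4 kHz, 66.6 kHz, 83.4 kHz, 96.6 kHz.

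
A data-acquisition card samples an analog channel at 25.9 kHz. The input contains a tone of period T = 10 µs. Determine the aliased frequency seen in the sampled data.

T = 10 µs → f = 1/T = 100 kHz.
100 kHz mod fs = 22.3 kHz.
22.3 kHz > fs/2 = 12.95 kHz, folds to fs − 22.3 kHz = 3.6 kHz.

3.6 kHz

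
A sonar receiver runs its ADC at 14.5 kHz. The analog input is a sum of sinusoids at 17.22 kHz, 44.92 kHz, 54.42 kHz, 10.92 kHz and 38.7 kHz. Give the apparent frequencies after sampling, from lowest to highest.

fs/2 = 7.25 kHz.
17.22 kHz mod fs = 2.72 kHz.
2.72 kHz ≤ fs/2 = 7.25 kHz, appears at 2.72 kHz.
44.92 kHz mod fs = 1.42 kHz.
1.42 kHz ≤ fs/2 = 7.25 kHz, appears at 1.42 kHz.
54.42 kHz mod fs = 10.92 kHz.
10.92 kHz > fs/2 = 7.25 kHz, folds to fs − 10.92 kHz = 3.58 kHz.
10.92 kHz > fs/2 = 7.25 kHz, folds to fs − 10.92 kHz = 3.58 kHz.
38.7 kHz mod fs = 9.7 kHz.
9.7 kHz > fs/2 = 7.25 kHz, folds to fs − 9.7 kHz = 4.8 kHz.
Distinct values: {1.42 kHz, 2.72 kHz, 3.58 kHz, 4.8 kHz}.

1.42 kHz, 2.72 kHz, 3.58 kHz, 4.8 kHz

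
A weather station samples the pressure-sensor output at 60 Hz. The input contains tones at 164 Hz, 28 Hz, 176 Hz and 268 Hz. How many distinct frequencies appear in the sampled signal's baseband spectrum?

fs/2 = 30 Hz.
164 Hz mod fs = 44 Hz.
44 Hz > fs/2 = 30 Hz, folds to fs − 44 Hz = 16 Hz.
28 Hz ≤ fs/2 = 30 Hz, passes unchanged.
176 Hz mod fs = 56 Hz.
56 Hz > fs/2 = 30 Hz, folds to fs − 56 Hz = 4 Hz.
268 Hz mod fs = 28 Hz.
28 Hz ≤ fs/2 = 30 Hz, appears at 28 Hz.
Distinct values: {4 Hz, 16 Hz, 28 Hz} → 3.

3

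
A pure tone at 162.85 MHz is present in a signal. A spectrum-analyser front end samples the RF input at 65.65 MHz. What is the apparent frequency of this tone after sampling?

31.55 MHz

162.85 MHz mod fs = 31.55 MHz.
31.55 MHz ≤ fs/2 = 32.825 MHz, appears at 31.55 MHz.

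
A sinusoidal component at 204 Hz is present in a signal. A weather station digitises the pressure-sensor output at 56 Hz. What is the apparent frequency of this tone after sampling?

20 Hz

204 Hz mod fs = 36 Hz.
36 Hz > fs/2 = 28 Hz, folds to fs − 36 Hz = 20 Hz.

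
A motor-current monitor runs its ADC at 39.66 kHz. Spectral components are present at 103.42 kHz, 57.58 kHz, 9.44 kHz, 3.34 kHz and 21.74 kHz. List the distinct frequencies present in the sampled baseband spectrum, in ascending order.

3.34 kHz, 9.44 kHz, 15.56 kHz, 17.92 kHz

fs/2 = 19.83 kHz.
103.42 kHz mod fs = 24.1 kHz.
24.1 kHz > fs/2 = 19.83 kHz, folds to fs − 24.1 kHz = 15.56 kHz.
57.58 kHz mod fs = 17.92 kHz.
17.92 kHz ≤ fs/2 = 19.83 kHz, appears at 17.92 kHz.
9.44 kHz ≤ fs/2 = 19.83 kHz, passes unchanged.
3.34 kHz ≤ fs/2 = 19.83 kHz, passes unchanged.
21.74 kHz > fs/2 = 19.83 kHz, folds to fs − 21.74 kHz = 17.92 kHz.
Distinct values: {3.34 kHz, 9.44 kHz, 15.56 kHz, 17.92 kHz}.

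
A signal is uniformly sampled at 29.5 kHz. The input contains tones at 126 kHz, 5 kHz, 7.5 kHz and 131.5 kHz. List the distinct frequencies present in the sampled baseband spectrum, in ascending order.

5 kHz, 7.5 kHz, 8 kHz, 13.5 kHz

fs/2 = 14.75 kHz.
126 kHz mod fs = 8 kHz.
8 kHz ≤ fs/2 = 14.75 kHz, appears at 8 kHz.
5 kHz ≤ fs/2 = 14.75 kHz, passes unchanged.
7.5 kHz ≤ fs/2 = 14.75 kHz, passes unchanged.
131.5 kHz mod fs = 13.5 kHz.
13.5 kHz ≤ fs/2 = 14.75 kHz, appears at 13.5 kHz.
Distinct values: {5 kHz, 7.5 kHz, 8 kHz, 13.5 kHz}.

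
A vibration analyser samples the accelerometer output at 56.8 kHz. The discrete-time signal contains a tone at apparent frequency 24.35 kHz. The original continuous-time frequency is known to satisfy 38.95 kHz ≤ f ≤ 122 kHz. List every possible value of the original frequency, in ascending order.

Frequencies that alias to 24.35 kHz are k·fs ± 24.35 kHz for integer k ≥ 0.
k=0: 24.35 kHz.
k=1: 32.45 kHz, 81.15 kHz.
k=2: 89.25 kHz, 137.95 kHz.
k=3: 146.05 kHz, 194.75 kHz.
Within [38.95 kHz, 122 kHz]: 81.15 kHz, 89.25 kHz.

81.15 kHz, 89.25 kHz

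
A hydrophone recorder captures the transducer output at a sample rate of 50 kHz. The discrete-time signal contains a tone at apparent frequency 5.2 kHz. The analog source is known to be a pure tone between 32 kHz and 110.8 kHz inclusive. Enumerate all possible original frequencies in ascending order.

44.8 kHz, 55.2 kHz, 94.8 kHz, 105.2 kHz

Frequencies that alias to 5.2 kHz are k·fs ± 5.2 kHz for integer k ≥ 0.
k=0: 5.2 kHz.
k=1: 44.8 kHz, 55.2 kHz.
k=2: 94.8 kHz, 105.2 kHz.
k=3: 144.8 kHz, 155.2 kHz.
Within [32 kHz, 110.8 kHz]: 44.8 kHz, 55.2 kHz, 94.8 kHz, 105.2 kHz.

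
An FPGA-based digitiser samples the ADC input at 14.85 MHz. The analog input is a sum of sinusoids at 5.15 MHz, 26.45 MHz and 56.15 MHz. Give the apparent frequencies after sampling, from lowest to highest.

3.25 MHz, 5.15 MHz

fs/2 = 7.425 MHz.
5.15 MHz ≤ fs/2 = 7.425 MHz, passes unchanged.
26.45 MHz mod fs = 11.6 MHz.
11.6 MHz > fs/2 = 7.425 MHz, folds to fs − 11.6 MHz = 3.25 MHz.
56.15 MHz mod fs = 11.6 MHz.
11.6 MHz > fs/2 = 7.425 MHz, folds to fs − 11.6 MHz = 3.25 MHz.
Distinct values: {3.25 MHz, 5.15 MHz}.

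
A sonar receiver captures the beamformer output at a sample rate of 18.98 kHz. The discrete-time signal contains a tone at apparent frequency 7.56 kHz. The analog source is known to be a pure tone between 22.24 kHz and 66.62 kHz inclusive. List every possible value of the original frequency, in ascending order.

Frequencies that alias to 7.56 kHz are k·fs ± 7.56 kHz for integer k ≥ 0.
k=0: 7.56 kHz.
k=1: 11.42 kHz, 26.54 kHz.
k=2: 30.4 kHz, 45.52 kHz.
k=3: 49.38 kHz, 64.5 kHz.
k=4: 68.36 kHz, 83.48 kHz.
Within [22.24 kHz, 66.62 kHz]: 26.54 kHz, 30.4 kHz, 45.52 kHz, 49.38 kHz, 64.5 kHz.

26.54 kHz, 30.4 kHz, 45.52 kHz, 49.38 kHz, 64.5 kHz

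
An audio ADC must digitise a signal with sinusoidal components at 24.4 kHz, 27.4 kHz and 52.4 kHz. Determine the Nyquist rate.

104.8 kHz

Highest-frequency component: 52.4 kHz.
Nyquist rate = 2 × 52.4 kHz = 104.8 kHz.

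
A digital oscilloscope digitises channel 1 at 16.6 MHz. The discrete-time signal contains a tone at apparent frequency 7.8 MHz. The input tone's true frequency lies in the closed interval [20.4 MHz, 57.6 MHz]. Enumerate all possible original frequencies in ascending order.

24.4 MHz, 25.4 MHz, 41 MHz, 42 MHz, 57.6 MHz

Frequencies that alias to 7.8 MHz are k·fs ± 7.8 MHz for integer k ≥ 0.
k=0: 7.8 MHz.
k=1: 8.8 MHz, 24.4 MHz.
k=2: 25.4 MHz, 41 MHz.
k=3: 42 MHz, 57.6 MHz.
k=4: 58.6 MHz, 74.2 MHz.
Within [20.4 MHz, 57.6 MHz]: 24.4 MHz, 25.4 MHz, 41 MHz, 42 MHz, 57.6 MHz.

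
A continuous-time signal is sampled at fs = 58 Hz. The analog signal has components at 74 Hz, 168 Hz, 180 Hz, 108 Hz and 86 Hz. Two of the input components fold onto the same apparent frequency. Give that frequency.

6 Hz

fs/2 = 29 Hz.
74 Hz mod fs = 16 Hz.
16 Hz ≤ fs/2 = 29 Hz, appears at 16 Hz.
168 Hz mod fs = 52 Hz.
52 Hz > fs/2 = 29 Hz, folds to fs − 52 Hz = 6 Hz.
180 Hz mod fs = 6 Hz.
6 Hz ≤ fs/2 = 29 Hz, appears at 6 Hz.
108 Hz mod fs = 50 Hz.
50 Hz > fs/2 = 29 Hz, folds to fs − 50 Hz = 8 Hz.
86 Hz mod fs = 28 Hz.
28 Hz ≤ fs/2 = 29 Hz, appears at 28 Hz.
168 Hz and 180 Hz both map to 6 Hz.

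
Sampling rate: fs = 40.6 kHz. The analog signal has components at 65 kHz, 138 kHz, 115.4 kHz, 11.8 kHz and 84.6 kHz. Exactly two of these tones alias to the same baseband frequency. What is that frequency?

16.2 kHz

fs/2 = 20.3 kHz.
65 kHz mod fs = 24.4 kHz.
24.4 kHz > fs/2 = 20.3 kHz, folds to fs − 24.4 kHz = 16.2 kHz.
138 kHz mod fs = 16.2 kHz.
16.2 kHz ≤ fs/2 = 20.3 kHz, appears at 16.2 kHz.
115.4 kHz mod fs = 34.2 kHz.
34.2 kHz > fs/2 = 20.3 kHz, folds to fs − 34.2 kHz = 6.4 kHz.
11.8 kHz ≤ fs/2 = 20.3 kHz, passes unchanged.
84.6 kHz mod fs = 3.4 kHz.
3.4 kHz ≤ fs/2 = 20.3 kHz, appears at 3.4 kHz.
65 kHz and 138 kHz both map to 16.2 kHz.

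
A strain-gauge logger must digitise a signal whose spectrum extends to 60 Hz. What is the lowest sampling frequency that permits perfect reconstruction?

120 Hz

Nyquist rate = 2 × 60 Hz = 120 Hz.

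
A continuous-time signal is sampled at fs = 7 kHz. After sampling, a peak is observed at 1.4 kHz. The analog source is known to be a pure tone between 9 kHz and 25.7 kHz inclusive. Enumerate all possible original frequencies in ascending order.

12.6 kHz, 15.4 kHz, 19.6 kHz, 22.4 kHz

Frequencies that alias to 1.4 kHz are k·fs ± 1.4 kHz for integer k ≥ 0.
k=0: 1.4 kHz.
k=1: 5.6 kHz, 8.4 kHz.
k=2: 12.6 kHz, 15.4 kHz.
k=3: 19.6 kHz, 22.4 kHz.
k=4: 26.6 kHz, 29.4 kHz.
Within [9 kHz, 25.7 kHz]: 12.6 kHz, 15.4 kHz, 19.6 kHz, 22.4 kHz.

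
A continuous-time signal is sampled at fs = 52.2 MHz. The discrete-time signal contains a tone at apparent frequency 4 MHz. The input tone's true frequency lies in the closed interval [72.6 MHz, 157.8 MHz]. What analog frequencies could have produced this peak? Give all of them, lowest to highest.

100.4 MHz, 108.4 MHz, 152.6 MHz

Frequencies that alias to 4 MHz are k·fs ± 4 MHz for integer k ≥ 0.
k=0: 4 MHz.
k=1: 48.2 MHz, 56.2 MHz.
k=2: 100.4 MHz, 108.4 MHz.
k=3: 152.6 MHz, 160.6 MHz.
k=4: 204.8 MHz, 212.8 MHz.
Within [72.6 MHz, 157.8 MHz]: 100.4 MHz, 108.4 MHz, 152.6 MHz.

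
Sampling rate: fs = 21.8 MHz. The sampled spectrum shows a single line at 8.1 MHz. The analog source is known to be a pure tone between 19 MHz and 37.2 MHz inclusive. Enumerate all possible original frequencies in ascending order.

Frequencies that alias to 8.1 MHz are k·fs ± 8.1 MHz for integer k ≥ 0.
k=0: 8.1 MHz.
k=1: 13.7 MHz, 29.9 MHz.
k=2: 35.5 MHz, 51.7 MHz.
k=3: 57.3 MHz, 73.5 MHz.
Within [19 MHz, 37.2 MHz]: 29.9 MHz, 35.5 MHz.

29.9 MHz, 35.5 MHz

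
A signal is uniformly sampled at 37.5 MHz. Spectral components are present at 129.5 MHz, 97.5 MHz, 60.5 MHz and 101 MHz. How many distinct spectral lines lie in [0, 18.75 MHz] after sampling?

4

fs/2 = 18.75 MHz.
129.5 MHz mod fs = 17 MHz.
17 MHz ≤ fs/2 = 18.75 MHz, appears at 17 MHz.
97.5 MHz mod fs = 22.5 MHz.
22.5 MHz > fs/2 = 18.75 MHz, folds to fs − 22.5 MHz = 15 MHz.
60.5 MHz mod fs = 23 MHz.
23 MHz > fs/2 = 18.75 MHz, folds to fs − 23 MHz = 14.5 MHz.
101 MHz mod fs = 26 MHz.
26 MHz > fs/2 = 18.75 MHz, folds to fs − 26 MHz = 11.5 MHz.
Distinct values: {11.5 MHz, 14.5 MHz, 15 MHz, 17 MHz} → 4.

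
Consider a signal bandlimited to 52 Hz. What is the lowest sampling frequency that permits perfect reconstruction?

104 Hz

Nyquist rate = 2 × 52 Hz = 104 Hz.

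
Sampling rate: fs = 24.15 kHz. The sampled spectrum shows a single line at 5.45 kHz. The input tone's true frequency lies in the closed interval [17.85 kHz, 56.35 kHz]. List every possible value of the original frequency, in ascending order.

18.7 kHz, 29.6 kHz, 42.85 kHz, 53.75 kHz

Frequencies that alias to 5.45 kHz are k·fs ± 5.45 kHz for integer k ≥ 0.
k=0: 5.45 kHz.
k=1: 18.7 kHz, 29.6 kHz.
k=2: 42.85 kHz, 53.75 kHz.
k=3: 67 kHz, 77.9 kHz.
Within [17.85 kHz, 56.35 kHz]: 18.7 kHz, 29.6 kHz, 42.85 kHz, 53.75 kHz.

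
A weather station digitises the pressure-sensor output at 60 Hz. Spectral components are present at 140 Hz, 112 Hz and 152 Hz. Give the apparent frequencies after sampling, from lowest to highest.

fs/2 = 30 Hz.
140 Hz mod fs = 20 Hz.
20 Hz ≤ fs/2 = 30 Hz, appears at 20 Hz.
112 Hz mod fs = 52 Hz.
52 Hz > fs/2 = 30 Hz, folds to fs − 52 Hz = 8 Hz.
152 Hz mod fs = 32 Hz.
32 Hz > fs/2 = 30 Hz, folds to fs − 32 Hz = 28 Hz.
Distinct values: {8 Hz, 20 Hz, 28 Hz}.

8 Hz, 20 Hz, 28 Hz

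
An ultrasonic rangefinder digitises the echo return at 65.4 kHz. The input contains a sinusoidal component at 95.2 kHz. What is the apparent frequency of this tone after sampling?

95.2 kHz mod fs = 29.8 kHz.
29.8 kHz ≤ fs/2 = 32.7 kHz, appears at 29.8 kHz.

29.8 kHz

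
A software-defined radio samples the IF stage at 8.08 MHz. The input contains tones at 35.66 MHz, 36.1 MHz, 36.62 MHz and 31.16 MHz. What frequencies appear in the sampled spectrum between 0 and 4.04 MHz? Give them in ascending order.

fs/2 = 4.04 MHz.
35.66 MHz mod fs = 3.34 MHz.
3.34 MHz ≤ fs/2 = 4.04 MHz, appears at 3.34 MHz.
36.1 MHz mod fs = 3.78 MHz.
3.78 MHz ≤ fs/2 = 4.04 MHz, appears at 3.78 MHz.
36.62 MHz mod fs = 4.3 MHz.
4.3 MHz > fs/2 = 4.04 MHz, folds to fs − 4.3 MHz = 3.78 MHz.
31.16 MHz mod fs = 6.92 MHz.
6.92 MHz > fs/2 = 4.04 MHz, folds to fs − 6.92 MHz = 1.16 MHz.
Distinct values: {1.16 MHz, 3.34 MHz, 3.78 MHz}.

1.16 MHz, 3.34 MHz, 3.78 MHz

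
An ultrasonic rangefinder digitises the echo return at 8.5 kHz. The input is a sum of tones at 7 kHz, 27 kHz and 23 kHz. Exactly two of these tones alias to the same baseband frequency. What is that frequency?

fs/2 = 4.25 kHz.
7 kHz > fs/2 = 4.25 kHz, folds to fs − 7 kHz = 1.5 kHz.
27 kHz mod fs = 1.5 kHz.
1.5 kHz ≤ fs/2 = 4.25 kHz, appears at 1.5 kHz.
23 kHz mod fs = 6 kHz.
6 kHz > fs/2 = 4.25 kHz, folds to fs − 6 kHz = 2.5 kHz.
7 kHz and 27 kHz both map to 1.5 kHz.

1.5 kHz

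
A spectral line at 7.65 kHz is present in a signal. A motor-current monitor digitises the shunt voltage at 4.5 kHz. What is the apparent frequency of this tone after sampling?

1.35 kHz

7.65 kHz mod fs = 3.15 kHz.
3.15 kHz > fs/2 = 2.25 kHz, folds to fs − 3.15 kHz = 1.35 kHz.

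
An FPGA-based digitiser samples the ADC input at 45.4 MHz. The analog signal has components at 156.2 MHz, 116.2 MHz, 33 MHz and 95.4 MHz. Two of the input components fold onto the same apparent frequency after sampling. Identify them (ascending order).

fs/2 = 22.7 MHz.
156.2 MHz mod fs = 20 MHz.
20 MHz ≤ fs/2 = 22.7 MHz, appears at 20 MHz.
116.2 MHz mod fs = 25.4 MHz.
25.4 MHz > fs/2 = 22.7 MHz, folds to fs − 25.4 MHz = 20 MHz.
33 MHz > fs/2 = 22.7 MHz, folds to fs − 33 MHz = 12.4 MHz.
95.4 MHz mod fs = 4.6 MHz.
4.6 MHz ≤ fs/2 = 22.7 MHz, appears at 4.6 MHz.
116.2 MHz and 156.2 MHz both map to 20 MHz.

116.2 MHz, 156.2 MHz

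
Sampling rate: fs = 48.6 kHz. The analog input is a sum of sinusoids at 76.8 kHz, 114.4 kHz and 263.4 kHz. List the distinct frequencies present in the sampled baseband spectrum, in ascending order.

fs/2 = 24.3 kHz.
76.8 kHz mod fs = 28.2 kHz.
28.2 kHz > fs/2 = 24.3 kHz, folds to fs − 28.2 kHz = 20.4 kHz.
114.4 kHz mod fs = 17.2 kHz.
17.2 kHz ≤ fs/2 = 24.3 kHz, appears at 17.2 kHz.
263.4 kHz mod fs = 20.4 kHz.
20.4 kHz ≤ fs/2 = 24.3 kHz, appears at 20.4 kHz.
Distinct values: {17.2 kHz, 20.4 kHz}.

17.2 kHz, 20.4 kHz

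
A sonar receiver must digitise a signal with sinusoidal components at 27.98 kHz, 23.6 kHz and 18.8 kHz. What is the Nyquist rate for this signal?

55.96 kHz

Highest-frequency component: 27.98 kHz.
Nyquist rate = 2 × 27.98 kHz = 55.96 kHz.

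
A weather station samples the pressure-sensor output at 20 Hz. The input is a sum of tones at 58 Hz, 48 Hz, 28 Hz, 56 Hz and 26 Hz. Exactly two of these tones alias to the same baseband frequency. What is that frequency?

8 Hz

fs/2 = 10 Hz.
58 Hz mod fs = 18 Hz.
18 Hz > fs/2 = 10 Hz, folds to fs − 18 Hz = 2 Hz.
48 Hz mod fs = 8 Hz.
8 Hz ≤ fs/2 = 10 Hz, appears at 8 Hz.
28 Hz mod fs = 8 Hz.
8 Hz ≤ fs/2 = 10 Hz, appears at 8 Hz.
56 Hz mod fs = 16 Hz.
16 Hz > fs/2 = 10 Hz, folds to fs − 16 Hz = 4 Hz.
26 Hz mod fs = 6 Hz.
6 Hz ≤ fs/2 = 10 Hz, appears at 6 Hz.
28 Hz and 48 Hz both map to 8 Hz.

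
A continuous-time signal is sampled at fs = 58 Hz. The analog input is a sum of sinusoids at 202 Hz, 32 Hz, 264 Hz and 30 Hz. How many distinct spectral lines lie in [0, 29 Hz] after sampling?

2

fs/2 = 29 Hz.
202 Hz mod fs = 28 Hz.
28 Hz ≤ fs/2 = 29 Hz, appears at 28 Hz.
32 Hz > fs/2 = 29 Hz, folds to fs − 32 Hz = 26 Hz.
264 Hz mod fs = 32 Hz.
32 Hz > fs/2 = 29 Hz, folds to fs − 32 Hz = 26 Hz.
30 Hz > fs/2 = 29 Hz, folds to fs − 30 Hz = 28 Hz.
Distinct values: {26 Hz, 28 Hz} → 2.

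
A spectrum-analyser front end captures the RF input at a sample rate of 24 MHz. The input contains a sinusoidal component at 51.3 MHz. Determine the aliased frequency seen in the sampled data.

3.3 MHz

51.3 MHz mod fs = 3.3 MHz.
3.3 MHz ≤ fs/2 = 12 MHz, appears at 3.3 MHz.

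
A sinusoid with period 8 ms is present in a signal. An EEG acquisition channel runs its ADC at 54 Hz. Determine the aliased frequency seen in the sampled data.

T = 8 ms → f = 1/T = 125 Hz.
125 Hz mod fs = 17 Hz.
17 Hz ≤ fs/2 = 27 Hz, appears at 17 Hz.

17 Hz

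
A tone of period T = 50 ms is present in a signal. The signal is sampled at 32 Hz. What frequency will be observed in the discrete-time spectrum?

12 Hz

T = 50 ms → f = 1/T = 20 Hz.
20 Hz > fs/2 = 16 Hz, folds to fs − 20 Hz = 12 Hz.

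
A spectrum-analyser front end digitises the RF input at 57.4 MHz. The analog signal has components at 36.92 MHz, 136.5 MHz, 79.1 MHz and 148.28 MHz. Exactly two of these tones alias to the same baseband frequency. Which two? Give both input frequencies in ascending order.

fs/2 = 28.7 MHz.
36.92 MHz > fs/2 = 28.7 MHz, folds to fs − 36.92 MHz = 20.48 MHz.
136.5 MHz mod fs = 21.7 MHz.
21.7 MHz ≤ fs/2 = 28.7 MHz, appears at 21.7 MHz.
79.1 MHz mod fs = 21.7 MHz.
21.7 MHz ≤ fs/2 = 28.7 MHz, appears at 21.7 MHz.
148.28 MHz mod fs = 33.48 MHz.
33.48 MHz > fs/2 = 28.7 MHz, folds to fs − 33.48 MHz = 23.92 MHz.
79.1 MHz and 136.5 MHz both map to 21.7 MHz.

79.1 MHz, 136.5 MHz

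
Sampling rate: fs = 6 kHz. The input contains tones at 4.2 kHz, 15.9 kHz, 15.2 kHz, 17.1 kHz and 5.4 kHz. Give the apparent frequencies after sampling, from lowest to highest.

0.6 kHz, 0.9 kHz, 1.8 kHz, 2.1 kHz, 2.8 kHz

fs/2 = 3 kHz.
4.2 kHz > fs/2 = 3 kHz, folds to fs − 4.2 kHz = 1.8 kHz.
15.9 kHz mod fs = 3.9 kHz.
3.9 kHz > fs/2 = 3 kHz, folds to fs − 3.9 kHz = 2.1 kHz.
15.2 kHz mod fs = 3.2 kHz.
3.2 kHz > fs/2 = 3 kHz, folds to fs − 3.2 kHz = 2.8 kHz.
17.1 kHz mod fs = 5.1 kHz.
5.1 kHz > fs/2 = 3 kHz, folds to fs − 5.1 kHz = 0.9 kHz.
5.4 kHz > fs/2 = 3 kHz, folds to fs − 5.4 kHz = 0.6 kHz.
Distinct values: {0.6 kHz, 0.9 kHz, 1.8 kHz, 2.1 kHz, 2.8 kHz}.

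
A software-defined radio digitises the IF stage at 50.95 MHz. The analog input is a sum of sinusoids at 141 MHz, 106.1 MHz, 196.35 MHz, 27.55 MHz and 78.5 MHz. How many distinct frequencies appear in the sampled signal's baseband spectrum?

4

fs/2 = 25.475 MHz.
141 MHz mod fs = 39.1 MHz.
39.1 MHz > fs/2 = 25.475 MHz, folds to fs − 39.1 MHz = 11.85 MHz.
106.1 MHz mod fs = 4.2 MHz.
4.2 MHz ≤ fs/2 = 25.475 MHz, appears at 4.2 MHz.
196.35 MHz mod fs = 43.5 MHz.
43.5 MHz > fs/2 = 25.475 MHz, folds to fs − 43.5 MHz = 7.45 MHz.
27.55 MHz > fs/2 = 25.475 MHz, folds to fs − 27.55 MHz = 23.4 MHz.
78.5 MHz mod fs = 27.55 MHz.
27.55 MHz > fs/2 = 25.475 MHz, folds to fs − 27.55 MHz = 23.4 MHz.
Distinct values: {4.2 MHz, 7.45 MHz, 11.85 MHz, 23.4 MHz} → 4.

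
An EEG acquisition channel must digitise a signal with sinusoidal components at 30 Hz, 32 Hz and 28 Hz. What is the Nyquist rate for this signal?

Highest-frequency component: 32 Hz.
Nyquist rate = 2 × 32 Hz = 64 Hz.

64 Hz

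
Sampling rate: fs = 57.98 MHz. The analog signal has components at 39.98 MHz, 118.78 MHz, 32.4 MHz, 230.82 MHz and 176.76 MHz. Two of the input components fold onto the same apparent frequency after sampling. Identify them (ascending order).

118.78 MHz, 176.76 MHz

fs/2 = 28.99 MHz.
39.98 MHz > fs/2 = 28.99 MHz, folds to fs − 39.98 MHz = 18 MHz.
118.78 MHz mod fs = 2.82 MHz.
2.82 MHz ≤ fs/2 = 28.99 MHz, appears at 2.82 MHz.
32.4 MHz > fs/2 = 28.99 MHz, folds to fs − 32.4 MHz = 25.58 MHz.
230.82 MHz mod fs = 56.88 MHz.
56.88 MHz > fs/2 = 28.99 MHz, folds to fs − 56.88 MHz = 1.1 MHz.
176.76 MHz mod fs = 2.82 MHz.
2.82 MHz ≤ fs/2 = 28.99 MHz, appears at 2.82 MHz.
118.78 MHz and 176.76 MHz both map to 2.82 MHz.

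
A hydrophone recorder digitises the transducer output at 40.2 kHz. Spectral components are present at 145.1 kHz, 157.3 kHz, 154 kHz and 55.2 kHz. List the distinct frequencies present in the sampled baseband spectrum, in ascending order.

3.5 kHz, 6.8 kHz, 15 kHz, 15.7 kHz

fs/2 = 20.1 kHz.
145.1 kHz mod fs = 24.5 kHz.
24.5 kHz > fs/2 = 20.1 kHz, folds to fs − 24.5 kHz = 15.7 kHz.
157.3 kHz mod fs = 36.7 kHz.
36.7 kHz > fs/2 = 20.1 kHz, folds to fs − 36.7 kHz = 3.5 kHz.
154 kHz mod fs = 33.4 kHz.
33.4 kHz > fs/2 = 20.1 kHz, folds to fs − 33.4 kHz = 6.8 kHz.
55.2 kHz mod fs = 15 kHz.
15 kHz ≤ fs/2 = 20.1 kHz, appears at 15 kHz.
Distinct values: {3.5 kHz, 6.8 kHz, 15 kHz, 15.7 kHz}.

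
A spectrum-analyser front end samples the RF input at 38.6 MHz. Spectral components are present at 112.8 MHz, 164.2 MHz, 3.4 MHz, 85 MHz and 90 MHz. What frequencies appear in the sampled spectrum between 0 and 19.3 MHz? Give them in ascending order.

fs/2 = 19.3 MHz.
112.8 MHz mod fs = 35.6 MHz.
35.6 MHz > fs/2 = 19.3 MHz, folds to fs − 35.6 MHz = 3 MHz.
164.2 MHz mod fs = 9.8 MHz.
9.8 MHz ≤ fs/2 = 19.3 MHz, appears at 9.8 MHz.
3.4 MHz ≤ fs/2 = 19.3 MHz, passes unchanged.
85 MHz mod fs = 7.8 MHz.
7.8 MHz ≤ fs/2 = 19.3 MHz, appears at 7.8 MHz.
90 MHz mod fs = 12.8 MHz.
12.8 MHz ≤ fs/2 = 19.3 MHz, appears at 12.8 MHz.
Distinct values: {3 MHz, 3.4 MHz, 7.8 MHz, 9.8 MHz, 12.8 MHz}.

3 MHz, 3.4 MHz, 7.8 MHz, 9.8 MHz, 12.8 MHz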